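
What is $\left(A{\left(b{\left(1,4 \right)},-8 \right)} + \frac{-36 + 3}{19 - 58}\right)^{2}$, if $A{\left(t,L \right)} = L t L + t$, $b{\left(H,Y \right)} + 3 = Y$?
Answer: $\frac{732736}{169} \approx 4335.7$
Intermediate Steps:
$b{\left(H,Y \right)} = -3 + Y$
$A{\left(t,L \right)} = t + t L^{2}$ ($A{\left(t,L \right)} = t L^{2} + t = t + t L^{2}$)
$\left(A{\left(b{\left(1,4 \right)},-8 \right)} + \frac{-36 + 3}{19 - 58}\right)^{2} = \left(\left(-3 + 4\right) \left(1 + \left(-8\right)^{2}\right) + \frac{-36 + 3}{19 - 58}\right)^{2} = \left(1 \left(1 + 64\right) - \frac{33}{-39}\right)^{2} = \left(1 \cdot 65 - - \frac{11}{13}\right)^{2} = \left(65 + \frac{11}{13}\right)^{2} = \left(\frac{856}{13}\right)^{2} = \frac{732736}{169}$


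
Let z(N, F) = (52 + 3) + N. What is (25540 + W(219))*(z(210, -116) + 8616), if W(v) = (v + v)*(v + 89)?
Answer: 1424903164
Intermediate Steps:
z(N, F) = 55 + N
W(v) = 2*v*(89 + v) (W(v) = (2*v)*(89 + v) = 2*v*(89 + v))
(25540 + W(219))*(z(210, -116) + 8616) = (25540 + 2*219*(89 + 219))*((55 + 210) + 8616) = (25540 + 2*219*308)*(265 + 8616) = (25540 + 134904)*8881 = 160444*8881 = 1424903164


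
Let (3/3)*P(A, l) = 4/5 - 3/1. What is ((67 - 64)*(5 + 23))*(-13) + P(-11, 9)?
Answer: -5471/5 ≈ -1094.2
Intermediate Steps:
P(A, l) = -11/5 (P(A, l) = 4/5 - 3/1 = 4*(1/5) - 3*1 = 4/5 - 3 = -11/5)
((67 - 64)*(5 + 23))*(-13) + P(-11, 9) = ((67 - 64)*(5 + 23))*(-13) - 11/5 = (3*28)*(-13) - 11/5 = 84*(-13) - 11/5 = -1092 - 11/5 = -5471/5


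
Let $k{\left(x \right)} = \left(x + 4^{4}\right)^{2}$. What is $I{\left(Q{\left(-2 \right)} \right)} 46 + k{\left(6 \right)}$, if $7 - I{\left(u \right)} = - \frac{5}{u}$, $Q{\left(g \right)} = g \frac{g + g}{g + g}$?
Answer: $68851$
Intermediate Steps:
$Q{\left(g \right)} = g$ ($Q{\left(g \right)} = g \frac{2 g}{2 g} = g 2 g \frac{1}{2 g} = g 1 = g$)
$I{\left(u \right)} = 7 + \frac{5}{u}$ ($I{\left(u \right)} = 7 - - \frac{5}{u} = 7 + \frac{5}{u}$)
$k{\left(x \right)} = \left(256 + x\right)^{2}$ ($k{\left(x \right)} = \left(x + 256\right)^{2} = \left(256 + x\right)^{2}$)
$I{\left(Q{\left(-2 \right)} \right)} 46 + k{\left(6 \right)} = \left(7 + \frac{5}{-2}\right) 46 + \left(256 + 6\right)^{2} = \left(7 + 5 \left(- \frac{1}{2}\right)\right) 46 + 262^{2} = \left(7 - \frac{5}{2}\right) 46 + 68644 = \frac{9}{2} \cdot 46 + 68644 = 207 + 68644 = 68851$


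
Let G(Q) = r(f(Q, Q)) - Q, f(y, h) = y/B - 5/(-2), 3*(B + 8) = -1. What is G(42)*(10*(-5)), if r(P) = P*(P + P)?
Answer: 36371/25 ≈ 1454.8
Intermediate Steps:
B = -25/3 (B = -8 + (⅓)*(-1) = -8 - ⅓ = -25/3 ≈ -8.3333)
f(y, h) = 5/2 - 3*y/25 (f(y, h) = y/(-25/3) - 5/(-2) = y*(-3/25) - 5*(-½) = -3*y/25 + 5/2 = 5/2 - 3*y/25)
r(P) = 2*P² (r(P) = P*(2*P) = 2*P²)
G(Q) = -Q + 2*(5/2 - 3*Q/25)² (G(Q) = 2*(5/2 - 3*Q/25)² - Q = -Q + 2*(5/2 - 3*Q/25)²)
G(42)*(10*(-5)) = (-1*42 + (-125 + 6*42)²/1250)*(10*(-5)) = (-42 + (-125 + 252)²/1250)*(-50) = (-42 + (1/1250)*127²)*(-50) = (-42 + (1/1250)*16129)*(-50) = (-42 + 16129/1250)*(-50) = -36371/1250*(-50) = 36371/25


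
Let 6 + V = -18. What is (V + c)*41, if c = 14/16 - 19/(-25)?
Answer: -183393/200 ≈ -916.96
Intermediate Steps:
V = -24 (V = -6 - 18 = -24)
c = 327/200 (c = 14*(1/16) - 19*(-1/25) = 7/8 + 19/25 = 327/200 ≈ 1.6350)
(V + c)*41 = (-24 + 327/200)*41 = -4473/200*41 = -183393/200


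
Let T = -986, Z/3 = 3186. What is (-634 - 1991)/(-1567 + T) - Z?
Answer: -8132983/851 ≈ -9557.0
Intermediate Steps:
Z = 9558 (Z = 3*3186 = 9558)
(-634 - 1991)/(-1567 + T) - Z = (-634 - 1991)/(-1567 - 986) - 1*9558 = -2625/(-2553) - 9558 = -2625*(-1/2553) - 9558 = 875/851 - 9558 = -8132983/851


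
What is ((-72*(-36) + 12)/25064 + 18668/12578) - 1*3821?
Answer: -150511084571/39406874 ≈ -3819.4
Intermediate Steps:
((-72*(-36) + 12)/25064 + 18668/12578) - 1*3821 = ((2592 + 12)*(1/25064) + 18668*(1/12578)) - 3821 = (2604*(1/25064) + 9334/6289) - 3821 = (651/6266 + 9334/6289) - 3821 = 62580983/39406874 - 3821 = -150511084571/39406874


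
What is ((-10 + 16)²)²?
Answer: 1296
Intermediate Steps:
((-10 + 16)²)² = (6²)² = 36² = 1296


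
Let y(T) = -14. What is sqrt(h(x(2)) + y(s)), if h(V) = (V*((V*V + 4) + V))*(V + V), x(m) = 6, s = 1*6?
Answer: sqrt(3298) ≈ 57.428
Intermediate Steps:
s = 6
h(V) = 2*V**2*(4 + V + V**2) (h(V) = (V*((V**2 + 4) + V))*(2*V) = (V*((4 + V**2) + V))*(2*V) = (V*(4 + V + V**2))*(2*V) = 2*V**2*(4 + V + V**2))
sqrt(h(x(2)) + y(s)) = sqrt(2*6**2*(4 + 6 + 6**2) - 14) = sqrt(2*36*(4 + 6 + 36) - 14) = sqrt(2*36*46 - 14) = sqrt(3312 - 14) = sqrt(3298)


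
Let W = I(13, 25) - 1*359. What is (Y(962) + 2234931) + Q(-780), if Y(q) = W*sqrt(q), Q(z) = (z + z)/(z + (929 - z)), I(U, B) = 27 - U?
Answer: 2076249339/929 - 345*sqrt(962) ≈ 2.2242e+6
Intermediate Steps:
Q(z) = 2*z/929 (Q(z) = (2*z)/929 = (2*z)*(1/929) = 2*z/929)
W = -345 (W = (27 - 1*13) - 1*359 = (27 - 13) - 359 = 14 - 359 = -345)
Y(q) = -345*sqrt(q)
(Y(962) + 2234931) + Q(-780) = (-345*sqrt(962) + 2234931) + (2/929)*(-780) = (2234931 - 345*sqrt(962)) - 1560/929 = 2076249339/929 - 345*sqrt(962)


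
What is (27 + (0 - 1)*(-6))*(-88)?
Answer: -2904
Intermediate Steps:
(27 + (0 - 1)*(-6))*(-88) = (27 - 1*(-6))*(-88) = (27 + 6)*(-88) = 33*(-88) = -2904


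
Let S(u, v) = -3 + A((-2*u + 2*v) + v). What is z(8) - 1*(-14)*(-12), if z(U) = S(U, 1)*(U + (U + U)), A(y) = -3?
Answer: -312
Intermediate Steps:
S(u, v) = -6 (S(u, v) = -3 - 3 = -6)
z(U) = -18*U (z(U) = -6*(U + (U + U)) = -6*(U + 2*U) = -18*U)
z(8) - 1*(-14)*(-12) = -18*8 - 1*(-14)*(-12) = -144 + 14*(-12) = -144 - 168 = -312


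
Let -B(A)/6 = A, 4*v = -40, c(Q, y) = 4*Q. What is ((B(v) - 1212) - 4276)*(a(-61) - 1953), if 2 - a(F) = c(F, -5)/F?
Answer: 10611740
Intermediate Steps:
v = -10 (v = (1/4)*(-40) = -10)
B(A) = -6*A
a(F) = -2 (a(F) = 2 - 4*F/F = 2 - 1*4 = 2 - 4 = -2)
((B(v) - 1212) - 4276)*(a(-61) - 1953) = ((-6*(-10) - 1212) - 4276)*(-2 - 1953) = ((60 - 1212) - 4276)*(-1955) = (-1152 - 4276)*(-1955) = -5428*(-1955) = 10611740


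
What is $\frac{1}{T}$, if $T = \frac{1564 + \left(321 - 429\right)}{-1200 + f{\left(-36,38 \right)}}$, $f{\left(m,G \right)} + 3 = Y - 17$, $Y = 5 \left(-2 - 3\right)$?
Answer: $- \frac{1245}{1456} \approx -0.85508$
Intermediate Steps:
$Y = -25$ ($Y = 5 \left(-5\right) = -25$)
$f{\left(m,G \right)} = -45$ ($f{\left(m,G \right)} = -3 - 42 = -45$)
$T = - \frac{1456}{1245}$ ($T = \frac{1564 + \left(321 - 429\right)}{-1200 - 45} = \frac{1564 + \left(321 - 429\right)}{-1245} = \left(1564 - 108\right) \left(- \frac{1}{1245}\right) = 1456 \left(- \frac{1}{1245}\right) = - \frac{1456}{1245} \approx -1.1695$)
$\frac{1}{T} = \frac{1}{- \frac{1456}{1245}} = - \frac{1245}{1456}$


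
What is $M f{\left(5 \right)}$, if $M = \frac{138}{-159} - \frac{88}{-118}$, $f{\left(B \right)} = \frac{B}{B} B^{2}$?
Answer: $- \frac{9550}{3127} \approx -3.054$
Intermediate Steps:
$f{\left(B \right)} = B^{2}$ ($f{\left(B \right)} = 1 B^{2} = B^{2}$)
$M = - \frac{382}{3127}$ ($M = 138 \left(- \frac{1}{159}\right) - - \frac{44}{59} = - \frac{46}{53} + \frac{44}{59} = - \frac{382}{3127} \approx -0.12216$)
$M f{\left(5 \right)} = - \frac{382 \cdot 5^{2}}{3127} = \left(- \frac{382}{3127}\right) 25 = - \frac{9550}{3127}$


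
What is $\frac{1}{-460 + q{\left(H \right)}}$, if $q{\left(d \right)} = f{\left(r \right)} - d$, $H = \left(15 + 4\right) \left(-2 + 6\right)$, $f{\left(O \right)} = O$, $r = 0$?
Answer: $- \frac{1}{536} \approx -0.0018657$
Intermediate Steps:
$H = 76$ ($H = 19 \cdot 4 = 76$)
$q{\left(d \right)} = - d$ ($q{\left(d \right)} = 0 - d = - d$)
$\frac{1}{-460 + q{\left(H \right)}} = \frac{1}{-460 - 76} = \frac{1}{-536} = - \frac{1}{536}$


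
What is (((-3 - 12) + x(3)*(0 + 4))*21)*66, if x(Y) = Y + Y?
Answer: 12474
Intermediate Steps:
x(Y) = 2*Y
(((-3 - 12) + x(3)*(0 + 4))*21)*66 = (((-3 - 12) + (2*3)*(0 + 4))*21)*66 = ((-15 + 6*4)*21)*66 = ((-15 + 24)*21)*66 = (9*21)*66 = 189*66 = 12474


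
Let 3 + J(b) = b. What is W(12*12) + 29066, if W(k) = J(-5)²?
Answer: 29130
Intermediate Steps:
J(b) = -3 + b
W(k) = 64 (W(k) = (-3 - 5)² = (-8)² = 64)
W(12*12) + 29066 = 64 + 29066 = 29130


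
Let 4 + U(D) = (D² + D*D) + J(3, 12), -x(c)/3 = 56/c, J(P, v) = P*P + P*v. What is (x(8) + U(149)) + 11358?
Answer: 55780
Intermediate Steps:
J(P, v) = P² + P*v
x(c) = -168/c
U(D) = 41 + 2*D² (U(D) = -4 + ((D² + D*D) + 3*(3 + 12)) = -4 + ((D² + D²) + 3*15) = -4 + (2*D² + 45) = -4 + (45 + 2*D²) = 41 + 2*D²)
(x(8) + U(149)) + 11358 = (-168/8 + (41 + 2*149²)) + 11358 = (-168*⅛ + (41 + 2*22201)) + 11358 = (-21 + (41 + 44402)) + 11358 = (-21 + 44443) + 11358 = 44422 + 11358 = 55780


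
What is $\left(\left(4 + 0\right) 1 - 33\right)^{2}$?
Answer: $841$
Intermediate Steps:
$\left(\left(4 + 0\right) 1 - 33\right)^{2} = \left(4 \cdot 1 - 33\right)^{2} = \left(4 - 33\right)^{2} = \left(-29\right)^{2} = 841$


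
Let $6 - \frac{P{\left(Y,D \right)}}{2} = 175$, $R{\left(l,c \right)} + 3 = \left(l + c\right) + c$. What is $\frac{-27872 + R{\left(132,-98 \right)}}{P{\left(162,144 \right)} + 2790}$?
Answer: $- \frac{27939}{2452} \approx -11.394$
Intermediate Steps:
$R{\left(l,c \right)} = -3 + l + 2 c$ ($R{\left(l,c \right)} = -3 + \left(\left(l + c\right) + c\right) = -3 + \left(\left(c + l\right) + c\right) = -3 + \left(l + 2 c\right) = -3 + l + 2 c$)
$P{\left(Y,D \right)} = -338$ ($P{\left(Y,D \right)} = 12 - 350 = -338$)
$\frac{-27872 + R{\left(132,-98 \right)}}{P{\left(162,144 \right)} + 2790} = \frac{-27872 + \left(-3 + 132 + 2 \left(-98\right)\right)}{-338 + 2790} = \frac{-27872 - 67}{2452} = \left(-27872 - 67\right) \frac{1}{2452} = \left(-27939\right) \frac{1}{2452} = - \frac{27939}{2452}$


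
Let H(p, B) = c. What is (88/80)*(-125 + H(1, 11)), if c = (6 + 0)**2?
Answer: -979/10 ≈ -97.900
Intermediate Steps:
c = 36 (c = 6**2 = 36)
H(p, B) = 36
(88/80)*(-125 + H(1, 11)) = (88/80)*(-125 + 36) = (88*(1/80))*(-89) = (11/10)*(-89) = -979/10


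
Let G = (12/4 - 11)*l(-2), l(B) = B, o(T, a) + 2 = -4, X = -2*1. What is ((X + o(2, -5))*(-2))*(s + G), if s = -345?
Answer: -5264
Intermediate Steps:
X = -2
o(T, a) = -6 (o(T, a) = -2 - 4 = -6)
G = 16 (G = (12/4 - 11)*(-2) = (12*(¼) - 11)*(-2) = (3 - 11)*(-2) = -8*(-2) = 16)
((X + o(2, -5))*(-2))*(s + G) = ((-2 - 6)*(-2))*(-345 + 16) = -8*(-2)*(-329) = 16*(-329) = -5264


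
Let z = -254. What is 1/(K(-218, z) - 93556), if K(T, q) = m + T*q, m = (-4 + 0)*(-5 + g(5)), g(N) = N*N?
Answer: -1/38264 ≈ -2.6134e-5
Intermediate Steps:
g(N) = N²
m = -80 (m = (-4 + 0)*(-5 + 5²) = -4*(-5 + 25) = -4*20 = -80)
K(T, q) = -80 + T*q
1/(K(-218, z) - 93556) = 1/((-80 - 218*(-254)) - 93556) = 1/((-80 + 55372) - 93556) = 1/(55292 - 93556) = 1/(-38264) = -1/38264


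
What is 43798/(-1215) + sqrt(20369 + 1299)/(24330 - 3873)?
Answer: -43798/1215 + 2*sqrt(5417)/20457 ≈ -36.041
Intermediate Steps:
43798/(-1215) + sqrt(20369 + 1299)/(24330 - 3873) = 43798*(-1/1215) + sqrt(21668)/20457 = -43798/1215 + (2*sqrt(5417))*(1/20457) = -43798/1215 + 2*sqrt(5417)/20457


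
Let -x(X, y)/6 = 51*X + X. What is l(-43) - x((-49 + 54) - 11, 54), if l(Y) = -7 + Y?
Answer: -1922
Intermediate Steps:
x(X, y) = -312*X (x(X, y) = -6*(51*X + X) = -312*X)
l(-43) - x((-49 + 54) - 11, 54) = (-7 - 43) - (-312)*((-49 + 54) - 11) = -50 - (-312)*(5 - 11) = -50 - (-312)*(-6) = -50 - 1*1872 = -50 - 1872 = -1922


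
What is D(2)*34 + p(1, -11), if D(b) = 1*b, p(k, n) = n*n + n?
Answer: 178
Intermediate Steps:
p(k, n) = n + n**2 (p(k, n) = n**2 + n = n + n**2)
D(b) = b
D(2)*34 + p(1, -11) = 2*34 - 11*(1 - 11) = 68 - 11*(-10) = 68 + 110 = 178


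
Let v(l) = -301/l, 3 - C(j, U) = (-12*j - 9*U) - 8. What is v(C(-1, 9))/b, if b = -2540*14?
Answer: 43/406400 ≈ 0.00010581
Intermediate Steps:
C(j, U) = 11 + 9*U + 12*j (C(j, U) = 3 - ((-12*j - 9*U) - 8) = 3 - (-8 - 12*j - 9*U) = 3 + (8 + 9*U + 12*j) = 11 + 9*U + 12*j)
b = -35560
v(C(-1, 9))/b = -301/(11 + 9*9 + 12*(-1))/(-35560) = -301/(11 + 81 - 12)*(-1/35560) = -301/80*(-1/35560) = 43/406400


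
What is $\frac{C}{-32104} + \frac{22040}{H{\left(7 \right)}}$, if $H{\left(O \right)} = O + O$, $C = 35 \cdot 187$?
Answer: $\frac{353740265}{224728} \approx 1574.1$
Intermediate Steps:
$C = 6545$
$H{\left(O \right)} = 2 O$
$\frac{C}{-32104} + \frac{22040}{H{\left(7 \right)}} = \frac{6545}{-32104} + \frac{22040}{2 \cdot 7} = 6545 \left(- \frac{1}{32104}\right) + \frac{22040}{14} = - \frac{6545}{32104} + 22040 \cdot \frac{1}{14} = - \frac{6545}{32104} + \frac{11020}{7} = \frac{353740265}{224728}$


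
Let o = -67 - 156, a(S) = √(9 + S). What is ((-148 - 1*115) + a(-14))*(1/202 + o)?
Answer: 11846835/202 - 45045*I*√5/202 ≈ 58648.0 - 498.63*I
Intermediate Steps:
o = -223
((-148 - 1*115) + a(-14))*(1/202 + o) = ((-148 - 1*115) + √(9 - 14))*(1/202 - 223) = ((-148 - 115) + √(-5))*(1/202 - 223) = (-263 + I*√5)*(-45045/202) = 11846835/202 - 45045*I*√5/202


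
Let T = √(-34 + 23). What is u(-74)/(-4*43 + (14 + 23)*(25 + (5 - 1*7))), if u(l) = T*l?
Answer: -74*I*√11/679 ≈ -0.36146*I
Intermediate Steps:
T = I*√11 (T = √(-11) = I*√11 ≈ 3.3166*I)
u(l) = I*l*√11 (u(l) = (I*√11)*l = I*l*√11)
u(-74)/(-4*43 + (14 + 23)*(25 + (5 - 1*7))) = (I*(-74)*√11)/(-4*43 + (14 + 23)*(25 + (5 - 1*7))) = (-74*I*√11)/(-172 + 37*(25 + (5 - 7))) = (-74*I*√11)/(-172 + 37*(25 - 2)) = (-74*I*√11)/(-172 + 37*23) = (-74*I*√11)/(-172 + 851) = -74*I*√11/679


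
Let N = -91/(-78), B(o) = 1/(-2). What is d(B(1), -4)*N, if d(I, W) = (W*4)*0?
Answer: 0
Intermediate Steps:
B(o) = -½
N = 7/6 (N = -91*(-1/78) = 7/6 ≈ 1.1667)
d(I, W) = 0 (d(I, W) = (4*W)*0 = 0)
d(B(1), -4)*N = 0*(7/6) = 0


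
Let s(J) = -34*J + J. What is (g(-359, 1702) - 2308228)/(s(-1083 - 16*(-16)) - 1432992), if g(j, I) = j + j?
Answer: 2308946/1405701 ≈ 1.6426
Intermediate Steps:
g(j, I) = 2*j
s(J) = -33*J
(g(-359, 1702) - 2308228)/(s(-1083 - 16*(-16)) - 1432992) = (2*(-359) - 2308228)/(-33*(-1083 - 16*(-16)) - 1432992) = (-718 - 2308228)/(-33*(-1083 + 256) - 1432992) = -2308946/(-33*(-827) - 1432992) = -2308946/(27291 - 1432992) = -2308946/(-1405701) = -2308946*(-1/1405701) = 2308946/1405701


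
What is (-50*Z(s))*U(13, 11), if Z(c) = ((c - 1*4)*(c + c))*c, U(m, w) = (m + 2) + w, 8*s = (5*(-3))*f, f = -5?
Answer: -78609375/64 ≈ -1.2283e+6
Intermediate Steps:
s = 75/8 (s = ((5*(-3))*(-5))/8 = (-15*(-5))/8 = (⅛)*75 = 75/8 ≈ 9.3750)
U(m, w) = 2 + m + w (U(m, w) = (2 + m) + w = 2 + m + w)
Z(c) = 2*c²*(-4 + c) (Z(c) = ((c - 4)*(2*c))*c = ((-4 + c)*(2*c))*c = (2*c*(-4 + c))*c = 2*c²*(-4 + c))
(-50*Z(s))*U(13, 11) = (-100*(75/8)²*(-4 + 75/8))*(2 + 13 + 11) = -100*5625*43/(64*8)*26 = -50*241875/256*26 = -6046875/128*26 = -78609375/64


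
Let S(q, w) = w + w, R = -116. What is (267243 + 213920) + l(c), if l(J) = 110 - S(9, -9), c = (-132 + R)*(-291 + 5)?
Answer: 481291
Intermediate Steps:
S(q, w) = 2*w
c = 70928 (c = (-132 - 116)*(-291 + 5) = -248*(-286) = 70928)
l(J) = 128 (l(J) = 110 - 2*(-9) = 110 - 1*(-18) = 110 + 18 = 128)
(267243 + 213920) + l(c) = (267243 + 213920) + 128 = 481163 + 128 = 481291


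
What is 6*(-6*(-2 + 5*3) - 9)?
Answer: -522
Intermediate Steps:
6*(-6*(-2 + 5*3) - 9) = 6*(-6*(-2 + 15) - 9) = 6*(-6*13 - 9) = 6*(-78 - 9) = 6*(-87) = -522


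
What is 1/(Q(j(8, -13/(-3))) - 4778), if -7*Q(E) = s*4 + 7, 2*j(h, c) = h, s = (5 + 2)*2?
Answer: -1/4787 ≈ -0.00020890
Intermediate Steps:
s = 14 (s = 7*2 = 14)
j(h, c) = h/2
Q(E) = -9 (Q(E) = -(14*4 + 7)/7 = -(56 + 7)/7 = -⅐*63 = -9)
1/(Q(j(8, -13/(-3))) - 4778) = 1/(-9 - 4778) = 1/(-4787) = -1/4787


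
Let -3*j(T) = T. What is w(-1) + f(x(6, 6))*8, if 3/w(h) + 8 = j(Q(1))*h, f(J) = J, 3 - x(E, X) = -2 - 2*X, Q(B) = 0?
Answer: 1085/8 ≈ 135.63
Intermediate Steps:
x(E, X) = 5 + 2*X (x(E, X) = 3 - (-2 - 2*X) = 3 + (2 + 2*X) = 5 + 2*X)
j(T) = -T/3
w(h) = -3/8 (w(h) = 3/(-8 + (-⅓*0)*h) = 3/(-8 + 0*h) = 3/(-8 + 0) = 3/(-8) = 3*(-⅛) = -3/8)
w(-1) + f(x(6, 6))*8 = -3/8 + (5 + 2*6)*8 = -3/8 + (5 + 12)*8 = -3/8 + 17*8 = -3/8 + 136 = 1085/8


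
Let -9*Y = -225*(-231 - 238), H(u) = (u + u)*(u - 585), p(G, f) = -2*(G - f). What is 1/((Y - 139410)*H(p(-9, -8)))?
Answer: 1/352446820 ≈ 2.8373e-9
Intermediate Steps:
p(G, f) = -2*G + 2*f
H(u) = 2*u*(-585 + u) (H(u) = (2*u)*(-585 + u) = 2*u*(-585 + u))
Y = -11725 (Y = -(-25)*(-231 - 238) = -(-25)*(-469) = -⅑*105525 = -11725)
1/((Y - 139410)*H(p(-9, -8))) = 1/((-11725 - 139410)*((2*(-2*(-9) + 2*(-8))*(-585 + (-2*(-9) + 2*(-8)))))) = 1/((-151135)*((2*(18 - 16)*(-585 + (18 - 16))))) = -1/(4*(-585 + 2))/151135 = -1/(151135*(2*2*(-583))) = -1/151135/(-2332) = -1/151135*(-1/2332) = 1/352446820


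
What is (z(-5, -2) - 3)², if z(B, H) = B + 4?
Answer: 16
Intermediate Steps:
z(B, H) = 4 + B
(z(-5, -2) - 3)² = ((4 - 5) - 3)² = (-1 - 3)² = (-4)² = 16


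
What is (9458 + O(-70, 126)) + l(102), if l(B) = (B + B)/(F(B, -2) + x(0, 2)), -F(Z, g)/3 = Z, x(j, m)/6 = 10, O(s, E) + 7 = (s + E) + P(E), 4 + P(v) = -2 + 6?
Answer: 389753/41 ≈ 9506.2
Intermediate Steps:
P(v) = 0 (P(v) = -4 + (-2 + 6) = -4 + 4 = 0)
O(s, E) = -7 + E + s (O(s, E) = -7 + ((s + E) + 0) = -7 + ((E + s) + 0) = -7 + (E + s) = -7 + E + s)
x(j, m) = 60 (x(j, m) = 6*10 = 60)
F(Z, g) = -3*Z
l(B) = 2*B/(60 - 3*B) (l(B) = (B + B)/(-3*B + 60) = (2*B)/(60 - 3*B) = 2*B/(60 - 3*B))
(9458 + O(-70, 126)) + l(102) = (9458 + (-7 + 126 - 70)) - 2*102/(-60 + 3*102) = (9458 + 49) - 2*102/(-60 + 306) = 9507 - 2*102/246 = 9507 - 2*102*1/246 = 9507 - 34/41 = 389753/41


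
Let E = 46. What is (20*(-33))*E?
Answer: -30360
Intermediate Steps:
(20*(-33))*E = (20*(-33))*46 = -660*46 = -30360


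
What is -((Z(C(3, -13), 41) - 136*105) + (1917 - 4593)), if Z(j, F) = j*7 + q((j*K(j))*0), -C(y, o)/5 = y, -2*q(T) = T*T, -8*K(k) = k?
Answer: 17061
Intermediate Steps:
K(k) = -k/8
q(T) = -T**2/2 (q(T) = -T*T/2 = -T**2/2)
C(y, o) = -5*y
Z(j, F) = 7*j (Z(j, F) = j*7 - ((j*(-j/8))*0)**2/2 = 7*j - (-j**2/8*0)**2/2 = 7*j - 1/2*0**2 = 7*j - 1/2*0 = 7*j + 0 = 7*j)
-((Z(C(3, -13), 41) - 136*105) + (1917 - 4593)) = -((7*(-5*3) - 136*105) + (1917 - 4593)) = -((7*(-15) - 14280) - 2676) = -((-105 - 14280) - 2676) = -(-14385 - 2676) = -1*(-17061) = 17061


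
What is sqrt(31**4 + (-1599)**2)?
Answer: sqrt(3480322) ≈ 1865.6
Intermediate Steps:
sqrt(31**4 + (-1599)**2) = sqrt(923521 + 2556801) = sqrt(3480322)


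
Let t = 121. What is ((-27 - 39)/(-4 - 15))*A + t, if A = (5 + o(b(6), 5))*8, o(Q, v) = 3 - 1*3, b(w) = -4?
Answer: 4939/19 ≈ 259.95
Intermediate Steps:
o(Q, v) = 0 (o(Q, v) = 3 - 3 = 0)
A = 40 (A = (5 + 0)*8 = 5*8 = 40)
((-27 - 39)/(-4 - 15))*A + t = ((-27 - 39)/(-4 - 15))*40 + 121 = -66/(-19)*40 + 121 = -66*(-1/19)*40 + 121 = (66/19)*40 + 121 = 2640/19 + 121 = 4939/19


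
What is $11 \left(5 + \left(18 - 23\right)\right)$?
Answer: $0$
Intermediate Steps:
$11 \left(5 + \left(18 - 23\right)\right) = 11 \left(5 - 5\right) = 11 \cdot 0 = 0$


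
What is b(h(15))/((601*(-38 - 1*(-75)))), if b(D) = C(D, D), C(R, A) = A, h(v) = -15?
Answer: -15/22237 ≈ -0.00067455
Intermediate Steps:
b(D) = D
b(h(15))/((601*(-38 - 1*(-75)))) = -15*1/(601*(-38 - 1*(-75))) = -15*1/(601*(-38 + 75)) = -15/(601*37) = -15/22237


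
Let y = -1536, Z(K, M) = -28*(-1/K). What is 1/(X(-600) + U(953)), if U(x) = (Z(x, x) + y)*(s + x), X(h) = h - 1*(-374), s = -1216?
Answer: 953/384758762 ≈ 2.4769e-6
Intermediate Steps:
Z(K, M) = 28/K (Z(K, M) = -28*(-1/K) = -(-28)/K = 28/K)
X(h) = 374 + h (X(h) = h + 374 = 374 + h)
U(x) = (-1536 + 28/x)*(-1216 + x) (U(x) = (28/x - 1536)*(-1216 + x) = (-1536 + 28/x)*(-1216 + x))
1/(X(-600) + U(953)) = 1/((374 - 600) + (1867804 - 34048/953 - 1536*953)) = 1/(-226 + (1867804 - 34048*1/953 - 1463808)) = 1/(-226 + (1867804 - 34048/953 - 1463808)) = 1/(-226 + 384974140/953) = 1/(384758762/953) = 953/384758762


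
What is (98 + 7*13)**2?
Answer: 35721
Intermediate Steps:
(98 + 7*13)**2 = (98 + 91)**2 = 189**2 = 35721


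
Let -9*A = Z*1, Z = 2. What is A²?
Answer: 4/81 ≈ 0.049383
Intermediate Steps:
A = -2/9 ≈ -0.22222
A² = (-2/9)² = 4/81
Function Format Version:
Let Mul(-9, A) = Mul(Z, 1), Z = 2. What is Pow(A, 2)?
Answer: Rational(4, 81) ≈ 0.049383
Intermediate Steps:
A = Rational(-2, 9) (A = Mul(Rational(-1, 9), Mul(2, 1)) = Mul(Rational(-1, 9), 2) = Rational(-2, 9) ≈ -0.22222)
Pow(A, 2) = Pow(Rational(-2, 9), 2) = Rational(4, 81)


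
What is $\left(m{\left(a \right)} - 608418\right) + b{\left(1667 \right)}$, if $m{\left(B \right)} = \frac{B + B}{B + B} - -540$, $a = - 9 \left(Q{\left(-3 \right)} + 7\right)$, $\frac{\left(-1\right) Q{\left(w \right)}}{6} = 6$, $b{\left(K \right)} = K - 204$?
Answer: $-606414$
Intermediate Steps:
$b{\left(K \right)} = -204 + K$ ($b{\left(K \right)} = K - 204 = -204 + K$)
$Q{\left(w \right)} = -36$ ($Q{\left(w \right)} = \left(-6\right) 6 = -36$)
$a = 261$ ($a = - 9 \left(-36 + 7\right) = \left(-9\right) \left(-29\right) = 261$)
$m{\left(B \right)} = 541$ ($m{\left(B \right)} = \frac{2 B}{2 B} + 540 = 2 B \frac{1}{2 B} + 540 = 1 + 540 = 541$)
$\left(m{\left(a \right)} - 608418\right) + b{\left(1667 \right)} = \left(541 - 608418\right) + \left(-204 + 1667\right) = -607877 + 1463 = -606414$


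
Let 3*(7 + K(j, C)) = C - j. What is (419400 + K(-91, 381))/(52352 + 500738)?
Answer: 1258651/1659270 ≈ 0.75856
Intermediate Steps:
K(j, C) = -7 - j/3 + C/3 (K(j, C) = -7 + (C - j)/3 = -7 + (-j/3 + C/3) = -7 - j/3 + C/3)
(419400 + K(-91, 381))/(52352 + 500738) = (419400 + (-7 - ⅓*(-91) + (⅓)*381))/(52352 + 500738) = (419400 + (-7 + 91/3 + 127))/553090 = (419400 + 451/3)*(1/553090) = (1258651/3)*(1/553090) = 1258651/1659270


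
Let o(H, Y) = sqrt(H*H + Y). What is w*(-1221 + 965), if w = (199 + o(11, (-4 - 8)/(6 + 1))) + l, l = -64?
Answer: -34560 - 256*sqrt(5845)/7 ≈ -37356.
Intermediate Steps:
o(H, Y) = sqrt(Y + H**2) (o(H, Y) = sqrt(H**2 + Y) = sqrt(Y + H**2))
w = 135 + sqrt(5845)/7 (w = (199 + sqrt((-4 - 8)/(6 + 1) + 11**2)) - 64 = (199 + sqrt(-12/7 + 121)) - 64 = (199 + sqrt(835/7)) - 64 = (199 + sqrt(5845)/7) - 64 = 135 + sqrt(5845)/7 ≈ 145.92)
w*(-1221 + 965) = (135 + sqrt(5845)/7)*(-1221 + 965) = (135 + sqrt(5845)/7)*(-256) = -34560 - 256*sqrt(5845)/7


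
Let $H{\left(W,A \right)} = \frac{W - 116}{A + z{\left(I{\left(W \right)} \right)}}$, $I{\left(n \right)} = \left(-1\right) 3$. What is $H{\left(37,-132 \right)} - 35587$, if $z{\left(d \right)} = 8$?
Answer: $- \frac{4412709}{124} \approx -35586.0$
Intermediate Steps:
$I{\left(n \right)} = -3$
$H{\left(W,A \right)} = \frac{-116 + W}{8 + A}$ ($H{\left(W,A \right)} = \frac{W - 116}{A + 8} = \frac{-116 + W}{8 + A}$)
$H{\left(37,-132 \right)} - 35587 = \frac{-116 + 37}{8 - 132} - 35587 = \frac{1}{-124} \left(-79\right) - 35587 = \left(- \frac{1}{124}\right) \left(-79\right) - 35587 = \frac{79}{124} - 35587 = - \frac{4412709}{124}$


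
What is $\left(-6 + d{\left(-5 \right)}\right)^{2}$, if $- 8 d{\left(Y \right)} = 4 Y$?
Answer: $\frac{49}{4} \approx 12.25$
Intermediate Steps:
$d{\left(Y \right)} = - \frac{Y}{2}$ ($d{\left(Y \right)} = - \frac{4 Y}{8} = - \frac{Y}{2}$)
$\left(-6 + d{\left(-5 \right)}\right)^{2} = \left(-6 - - \frac{5}{2}\right)^{2} = \left(-6 + \frac{5}{2}\right)^{2} = \left(- \frac{7}{2}\right)^{2} = \frac{49}{4}$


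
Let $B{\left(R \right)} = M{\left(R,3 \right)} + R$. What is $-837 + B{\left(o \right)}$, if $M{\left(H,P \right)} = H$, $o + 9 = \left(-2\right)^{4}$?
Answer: $-823$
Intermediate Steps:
$o = 7$ ($o = -9 + \left(-2\right)^{4} = -9 + 16 = 7$)
$B{\left(R \right)} = 2 R$ ($B{\left(R \right)} = R + R = 2 R$)
$-837 + B{\left(o \right)} = -837 + 2 \cdot 7 = -837 + 14 = -823$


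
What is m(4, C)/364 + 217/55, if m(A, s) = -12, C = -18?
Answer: 19582/5005 ≈ 3.9125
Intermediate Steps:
m(4, C)/364 + 217/55 = -12/364 + 217/55 = -12*1/364 + 217*(1/55) = -3/91 + 217/55 = 19582/5005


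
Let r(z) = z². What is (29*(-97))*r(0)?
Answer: 0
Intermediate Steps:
(29*(-97))*r(0) = (29*(-97))*0² = -2813*0 = 0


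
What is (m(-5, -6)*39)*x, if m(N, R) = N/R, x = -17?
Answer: -1105/2 ≈ -552.50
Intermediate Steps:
(m(-5, -6)*39)*x = (-5/(-6)*39)*(-17) = (-5*(-⅙)*39)*(-17) = ((⅚)*39)*(-17) = (65/2)*(-17) = -1105/2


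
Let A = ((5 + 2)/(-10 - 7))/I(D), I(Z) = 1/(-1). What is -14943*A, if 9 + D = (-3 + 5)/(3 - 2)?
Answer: -6153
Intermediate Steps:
D = -7 (D = -9 + (-3 + 5)/(3 - 2) = -9 + 2/1 = -9 + 2*1 = -9 + 2 = -7)
I(Z) = -1
A = 7/17 (A = ((5 + 2)/(-10 - 7))/(-1) = (7/(-17))*(-1) = (7*(-1/17))*(-1) = -7/17*(-1) = 7/17 ≈ 0.41176)
-14943*A = -14943*7/17 = -293*21 = -6153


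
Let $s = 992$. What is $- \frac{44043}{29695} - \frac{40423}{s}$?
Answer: $- \frac{1244051641}{29457440} \approx -42.232$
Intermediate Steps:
$- \frac{44043}{29695} - \frac{40423}{s} = - \frac{44043}{29695} - \frac{40423}{992} = - \frac{1244051641}{29457440}$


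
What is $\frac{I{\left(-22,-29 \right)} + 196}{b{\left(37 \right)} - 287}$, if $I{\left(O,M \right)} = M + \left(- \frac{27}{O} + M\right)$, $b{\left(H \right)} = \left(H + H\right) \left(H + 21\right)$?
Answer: $\frac{1021}{29370} \approx 0.034763$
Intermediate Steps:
$b{\left(H \right)} = 2 H \left(21 + H\right)$
$I{\left(O,M \right)} = - \frac{27}{O} + 2 M$ ($I{\left(O,M \right)} = M + \left(M - \frac{27}{O}\right) = - \frac{27}{O} + 2 M$)
$\frac{I{\left(-22,-29 \right)} + 196}{b{\left(37 \right)} - 287} = \frac{\left(- \frac{27}{-22} + 2 \left(-29\right)\right) + 196}{2 \cdot 37 \left(21 + 37\right) - 287} = \frac{\left(\left(-27\right) \left(- \frac{1}{22}\right) - 58\right) + 196}{2 \cdot 37 \cdot 58 - 287} = \frac{\left(\frac{27}{22} - 58\right) + 196}{4292 - 287} = \frac{- \frac{1249}{22} + 196}{4005} = \frac{3063}{22} \cdot \frac{1}{4005} = \frac{1021}{29370}$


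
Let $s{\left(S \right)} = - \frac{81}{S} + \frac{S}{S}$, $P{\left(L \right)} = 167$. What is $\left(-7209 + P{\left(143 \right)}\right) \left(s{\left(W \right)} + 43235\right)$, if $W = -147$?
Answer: $- \frac{2131302546}{7} \approx -3.0447 \cdot 10^{8}$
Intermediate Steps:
$s{\left(S \right)} = 1 - \frac{81}{S}$ ($s{\left(S \right)} = - \frac{81}{S} + 1 = 1 - \frac{81}{S}$)
$\left(-7209 + P{\left(143 \right)}\right) \left(s{\left(W \right)} + 43235\right) = \left(-7209 + 167\right) \left(\frac{-81 - 147}{-147} + 43235\right) = - 7042 \left(\left(- \frac{1}{147}\right) \left(-228\right) + 43235\right) = - 7042 \left(\frac{76}{49} + 43235\right) = \left(-7042\right) \frac{2118591}{49} = - \frac{2131302546}{7}$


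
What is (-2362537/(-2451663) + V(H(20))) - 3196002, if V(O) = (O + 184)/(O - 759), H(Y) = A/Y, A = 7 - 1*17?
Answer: -11902151965230812/3724076097 ≈ -3.1960e+6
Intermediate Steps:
A = -10 (A = 7 - 17 = -10)
H(Y) = -10/Y
V(O) = (184 + O)/(-759 + O)
(-2362537/(-2451663) + V(H(20))) - 3196002 = (-2362537/(-2451663) + (184 - 10/20)/(-759 - 10/20)) - 3196002 = (-2362537*(-1/2451663) + (184 - 10*1/20)/(-759 - 10*1/20)) - 3196002 = (2362537/2451663 + (184 - 1/2)/(-759 - 1/2)) - 3196002 = (2362537/2451663 + (367/2)/(-1519/2)) - 3196002 = (2362537/2451663 - 2/1519*367/2) - 3196002 = (2362537/2451663 - 367/1519) - 3196002 = 2688933382/3724076097 - 3196002 = -11902151965230812/3724076097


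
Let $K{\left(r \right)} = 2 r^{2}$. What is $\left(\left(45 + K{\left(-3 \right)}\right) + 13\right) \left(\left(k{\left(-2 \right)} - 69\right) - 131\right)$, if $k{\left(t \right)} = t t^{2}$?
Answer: $-15808$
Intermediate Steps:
$k{\left(t \right)} = t^{3}$
$\left(\left(45 + K{\left(-3 \right)}\right) + 13\right) \left(\left(k{\left(-2 \right)} - 69\right) - 131\right) = \left(\left(45 + 2 \left(-3\right)^{2}\right) + 13\right) \left(\left(\left(-2\right)^{3} - 69\right) - 131\right) = \left(\left(45 + 2 \cdot 9\right) + 13\right) \left(\left(-8 - 69\right) - 131\right) = \left(\left(45 + 18\right) + 13\right) \left(-77 - 131\right) = \left(63 + 13\right) \left(-208\right) = 76 \left(-208\right) = -15808$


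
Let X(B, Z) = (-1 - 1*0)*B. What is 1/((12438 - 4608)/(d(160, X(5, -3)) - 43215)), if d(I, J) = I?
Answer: -8611/1566 ≈ -5.4987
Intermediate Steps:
X(B, Z) = -B (X(B, Z) = (-1 + 0)*B = -B)
1/((12438 - 4608)/(d(160, X(5, -3)) - 43215)) = 1/((12438 - 4608)/(160 - 43215)) = 1/(7830/(-43055)) = 1/(7830*(-1/43055)) = 1/(-1566/8611) = -8611/1566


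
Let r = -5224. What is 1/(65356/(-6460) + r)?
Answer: -1615/8453099 ≈ -0.00019105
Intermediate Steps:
1/(65356/(-6460) + r) = 1/(65356/(-6460) - 5224) = 1/(65356*(-1/6460) - 5224) = 1/(-16339/1615 - 5224) = 1/(-8453099/1615) = -1615/8453099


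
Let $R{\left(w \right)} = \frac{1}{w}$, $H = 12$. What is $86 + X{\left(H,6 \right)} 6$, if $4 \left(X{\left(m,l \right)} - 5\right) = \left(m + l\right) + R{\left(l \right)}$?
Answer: $\frac{573}{4} \approx 143.25$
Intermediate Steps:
$X{\left(m,l \right)} = 5 + \frac{l}{4} + \frac{m}{4} + \frac{1}{4 l}$ ($X{\left(m,l \right)} = 5 + \frac{\left(m + l\right) + \frac{1}{l}}{4} = 5 + \frac{\left(l + m\right) + \frac{1}{l}}{4} = 5 + \frac{l + m + \frac{1}{l}}{4} = 5 + \left(\frac{l}{4} + \frac{m}{4} + \frac{1}{4 l}\right) = 5 + \frac{l}{4} + \frac{m}{4} + \frac{1}{4 l}$)
$86 + X{\left(H,6 \right)} 6 = 86 + \frac{1 + 6 \left(20 + 6 + 12\right)}{4 \cdot 6} \cdot 6 = 86 + \frac{1}{4} \cdot \frac{1}{6} \left(1 + 6 \cdot 38\right) 6 = 86 + \frac{1}{4} \cdot \frac{1}{6} \left(1 + 228\right) 6 = 86 + \frac{1}{4} \cdot \frac{1}{6} \cdot 229 \cdot 6 = 86 + \frac{229}{24} \cdot 6 = 86 + \frac{229}{4} = \frac{573}{4}$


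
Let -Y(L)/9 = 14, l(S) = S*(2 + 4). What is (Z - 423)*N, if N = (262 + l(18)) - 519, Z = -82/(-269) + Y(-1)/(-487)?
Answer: 8245725709/131003 ≈ 62943.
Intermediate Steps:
l(S) = 6*S (l(S) = S*6 = 6*S)
Y(L) = -126 (Y(L) = -9*14 = -126)
Z = 73828/131003 (Z = -82/(-269) - 126/(-487) = -82*(-1/269) - 126*(-1/487) = 82/269 + 126/487 = 73828/131003 ≈ 0.56356)
N = -149 (N = (262 + 6*18) - 519 = (262 + 108) - 519 = 370 - 519 = -149)
(Z - 423)*N = (73828/131003 - 423)*(-149) = -55340441/131003*(-149) = 8245725709/131003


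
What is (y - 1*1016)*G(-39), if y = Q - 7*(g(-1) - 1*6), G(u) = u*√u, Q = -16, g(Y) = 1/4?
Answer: 154713*I*√39/4 ≈ 2.4155e+5*I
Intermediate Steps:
g(Y) = ¼
G(u) = u^(3/2)
y = 97/4 (y = -16 - 7*(¼ - 1*6) = -16 - 7*(¼ - 6) = -16 - 7*(-23/4) = -16 + 161/4 = 97/4 ≈ 24.250)
(y - 1*1016)*G(-39) = (97/4 - 1*1016)*(-39)^(3/2) = (97/4 - 1016)*(-39*I*√39) = -(-154713)*I*√39/4 = 154713*I*√39/4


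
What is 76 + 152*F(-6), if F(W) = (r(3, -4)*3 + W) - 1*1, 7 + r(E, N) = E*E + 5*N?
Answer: -9196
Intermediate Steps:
r(E, N) = -7 + E² + 5*N (r(E, N) = -7 + (E*E + 5*N) = -7 + (E² + 5*N) = -7 + E² + 5*N)
F(W) = -55 + W (F(W) = ((-7 + 3² + 5*(-4))*3 + W) - 1*1 = ((-7 + 9 - 20)*3 + W) - 1 = (-18*3 + W) - 1 = (-54 + W) - 1 = -55 + W)
76 + 152*F(-6) = 76 + 152*(-55 - 6) = 76 + 152*(-61) = 76 - 9272 = -9196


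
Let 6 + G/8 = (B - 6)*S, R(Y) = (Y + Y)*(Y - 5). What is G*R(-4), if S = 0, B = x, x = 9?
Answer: -3456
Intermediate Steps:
B = 9
R(Y) = 2*Y*(-5 + Y) (R(Y) = (2*Y)*(-5 + Y) = 2*Y*(-5 + Y))
G = -48 (G = -48 + 8*((9 - 6)*0) = -48 + 8*(3*0) = -48 + 8*0 = -48 + 0 = -48)
G*R(-4) = -96*(-4)*(-5 - 4) = -96*(-4)*(-9) = -48*72 = -3456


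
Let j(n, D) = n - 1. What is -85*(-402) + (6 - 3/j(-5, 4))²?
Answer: 136849/4 ≈ 34212.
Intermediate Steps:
j(n, D) = -1 + n
-85*(-402) + (6 - 3/j(-5, 4))² = -85*(-402) + (6 - 3/(-1 - 5))² = 34170 + (6 - 3/(-6))² = 34170 + (6 - 3*(-⅙))² = 34170 + (6 + ½)² = 34170 + (13/2)² = 34170 + 169/4 = 136849/4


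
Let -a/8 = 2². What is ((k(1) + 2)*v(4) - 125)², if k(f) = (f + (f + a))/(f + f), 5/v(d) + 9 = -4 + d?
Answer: 1123600/81 ≈ 13872.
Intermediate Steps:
a = -32 (a = -8*2² = -8*4 = -32)
v(d) = 5/(-13 + d) (v(d) = 5/(-9 + (-4 + d)) = 5/(-13 + d))
k(f) = (-32 + 2*f)/(2*f) (k(f) = (f + (f - 32))/(f + f) = (f + (-32 + f))/((2*f)) = (-32 + 2*f)*(1/(2*f)) = (-32 + 2*f)/(2*f))
((k(1) + 2)*v(4) - 125)² = (((-16 + 1)/1 + 2)*(5/(-13 + 4)) - 125)² = ((1*(-15) + 2)*(5/(-9)) - 125)² = ((-15 + 2)*(5*(-⅑)) - 125)² = (-13*(-5/9) - 125)² = (65/9 - 125)² = (-1060/9)² = 1123600/81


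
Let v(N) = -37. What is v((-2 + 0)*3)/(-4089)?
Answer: 37/4089 ≈ 0.0090487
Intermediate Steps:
v((-2 + 0)*3)/(-4089) = -37/(-4089) = -37*(-1/4089) = 37/4089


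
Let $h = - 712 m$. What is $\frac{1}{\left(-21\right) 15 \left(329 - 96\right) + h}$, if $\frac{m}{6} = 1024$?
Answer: $- \frac{1}{4447923} \approx -2.2482 \cdot 10^{-7}$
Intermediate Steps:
$m = 6144$ ($m = 6 \cdot 1024 = 6144$)
$h = -4374528$ ($h = \left(-712\right) 6144 = -4374528$)
$\frac{1}{\left(-21\right) 15 \left(329 - 96\right) + h} = \frac{1}{\left(-21\right) 15 \left(329 - 96\right) - 4374528} = \frac{1}{\left(-315\right) 233 - 4374528} = \frac{1}{-73395 - 4374528} = \frac{1}{-4447923} = - \frac{1}{4447923}$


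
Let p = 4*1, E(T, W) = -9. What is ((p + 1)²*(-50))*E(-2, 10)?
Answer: 11250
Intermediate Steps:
p = 4
((p + 1)²*(-50))*E(-2, 10) = ((4 + 1)²*(-50))*(-9) = (5²*(-50))*(-9) = (25*(-50))*(-9) = -1250*(-9) = 11250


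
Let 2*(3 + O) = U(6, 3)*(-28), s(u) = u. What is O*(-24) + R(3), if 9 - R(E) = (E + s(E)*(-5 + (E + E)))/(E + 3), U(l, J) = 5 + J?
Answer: 2768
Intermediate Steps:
O = -115 (O = -3 + ((5 + 3)*(-28))/2 = -3 + (8*(-28))/2 = -3 + (1/2)*(-224) = -3 - 112 = -115)
R(E) = 9 - (E + E*(-5 + 2*E))/(3 + E) (R(E) = 9 - (E + E*(-5 + (E + E)))/(E + 3) = 9 - (E + E*(-5 + 2*E))/(3 + E))
O*(-24) + R(3) = -115*(-24) + (27 - 2*3**2 + 13*3)/(3 + 3) = 2760 + (27 - 2*9 + 39)/6 = 2760 + (27 - 18 + 39)/6 = 2760 + (1/6)*48 = 2760 + 8 = 2768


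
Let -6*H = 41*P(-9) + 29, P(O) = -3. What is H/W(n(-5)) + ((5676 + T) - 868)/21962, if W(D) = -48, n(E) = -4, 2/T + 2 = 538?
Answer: -11385359/105944688 ≈ -0.10747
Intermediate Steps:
T = 1/268 (T = 2/(-2 + 538) = 2/536 = 2*(1/536) = 1/268 ≈ 0.0037313)
H = 47/3 (H = -(41*(-3) + 29)/6 = -(-123 + 29)/6 = -1/6*(-94) = 47/3 ≈ 15.667)
H/W(n(-5)) + ((5676 + T) - 868)/21962 = (47/3)/(-48) + ((5676 + 1/268) - 868)/21962 = (47/3)*(-1/48) + (1521169/268 - 868)*(1/21962) = -47/144 + (1288545/268)*(1/21962) = -47/144 + 1288545/5885816 = -11385359/105944688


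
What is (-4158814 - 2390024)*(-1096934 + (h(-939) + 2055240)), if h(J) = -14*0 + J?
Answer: -6269641389546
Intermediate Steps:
h(J) = J (h(J) = 0 + J = J)
(-4158814 - 2390024)*(-1096934 + (h(-939) + 2055240)) = (-4158814 - 2390024)*(-1096934 + (-939 + 2055240)) = -6548838*(-1096934 + 2054301) = -6548838*957367 = -6269641389546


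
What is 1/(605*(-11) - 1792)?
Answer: -1/8447 ≈ -0.00011839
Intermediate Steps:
1/(605*(-11) - 1792) = 1/(-6655 - 1792) = 1/(-8447) = -1/8447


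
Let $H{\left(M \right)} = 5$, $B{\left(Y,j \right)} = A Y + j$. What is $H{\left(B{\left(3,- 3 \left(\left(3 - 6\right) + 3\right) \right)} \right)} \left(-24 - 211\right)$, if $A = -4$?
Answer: $-1175$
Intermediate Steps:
$B{\left(Y,j \right)} = j - 4 Y$ ($B{\left(Y,j \right)} = - 4 Y + j = j - 4 Y$)
$H{\left(B{\left(3,- 3 \left(\left(3 - 6\right) + 3\right) \right)} \right)} \left(-24 - 211\right) = 5 \left(-24 - 211\right) = 5 \left(-235\right) = -1175$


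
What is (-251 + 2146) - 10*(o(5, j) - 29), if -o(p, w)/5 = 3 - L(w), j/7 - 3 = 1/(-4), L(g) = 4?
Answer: 2135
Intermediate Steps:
j = 77/4 (j = 21 + 7/(-4) = 21 + 7*(-1/4) = 21 - 7/4 = 77/4 ≈ 19.250)
o(p, w) = 5 (o(p, w) = -5*(3 - 1*4) = -5*(3 - 4) = -5*(-1) = 5)
(-251 + 2146) - 10*(o(5, j) - 29) = (-251 + 2146) - 10*(5 - 29) = 1895 - 10*(-24) = 1895 - 1*(-240) = 1895 + 240 = 2135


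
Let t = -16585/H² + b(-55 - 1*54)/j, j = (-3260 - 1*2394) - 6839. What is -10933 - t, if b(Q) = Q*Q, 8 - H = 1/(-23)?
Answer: -912928252711/85514585 ≈ -10676.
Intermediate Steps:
H = 185/23 (H = 8 - 1/(-23) = 8 - 1*(-1/23) = 8 + 1/23 = 185/23 ≈ 8.0435)
b(Q) = Q²
j = -12493 (j = (-3260 - 2394) - 6839 = -5654 - 6839 = -12493)
t = -22002705094/85514585 (t = -16585/((185/23)²) + (-55 - 1*54)²/(-12493) = -16585/34225/529 + (-55 - 54)²*(-1/12493) = -16585*529/34225 + (-109)²*(-1/12493) = -1754693/6845 + 11881*(-1/12493) = -1754693/6845 - 11881/12493 = -22002705094/85514585 ≈ -257.30)
-10933 - t = -10933 - 1*(-22002705094/85514585) = -10933 + 22002705094/85514585 = -912928252711/85514585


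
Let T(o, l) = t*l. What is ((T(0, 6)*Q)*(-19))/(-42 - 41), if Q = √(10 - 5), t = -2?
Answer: -228*√5/83 ≈ -6.1424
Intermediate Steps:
Q = √5 ≈ 2.2361
T(o, l) = -2*l
((T(0, 6)*Q)*(-19))/(-42 - 41) = (((-2*6)*√5)*(-19))/(-42 - 41) = (-12*√5*(-19))/(-83) = -228*√5/83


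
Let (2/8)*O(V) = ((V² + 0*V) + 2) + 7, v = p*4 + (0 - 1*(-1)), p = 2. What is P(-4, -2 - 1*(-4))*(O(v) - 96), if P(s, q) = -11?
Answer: -2904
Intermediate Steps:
v = 9 (v = 2*4 + (0 - 1*(-1)) = 8 + (0 + 1) = 8 + 1 = 9)
O(V) = 36 + 4*V² (O(V) = 4*(((V² + 0*V) + 2) + 7) = 4*(((V² + 0) + 2) + 7) = 4*((V² + 2) + 7) = 4*((2 + V²) + 7) = 4*(9 + V²) = 36 + 4*V²)
P(-4, -2 - 1*(-4))*(O(v) - 96) = -11*((36 + 4*9²) - 96) = -11*((36 + 4*81) - 96) = -11*((36 + 324) - 96) = -11*(360 - 96) = -11*264 = -2904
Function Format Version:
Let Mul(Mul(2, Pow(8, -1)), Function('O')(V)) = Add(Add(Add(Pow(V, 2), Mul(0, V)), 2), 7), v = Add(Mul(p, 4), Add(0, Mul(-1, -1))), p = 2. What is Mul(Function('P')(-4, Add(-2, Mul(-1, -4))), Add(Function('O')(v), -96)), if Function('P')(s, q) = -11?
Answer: -2904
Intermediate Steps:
v = 9 (v = Add(Mul(2, 4), Add(0, Mul(-1, -1))) = Add(8, Add(0, 1)) = Add(8, 1) = 9)
Function('O')(V) = Add(36, Mul(4, Pow(V, 2))) (Function('O')(V) = Mul(4, Add(Add(Add(Pow(V, 2), Mul(0, V)), 2), 7)) = Mul(4, Add(Add(Add(Pow(V, 2), 0), 2), 7)) = Mul(4, Add(Add(Pow(V, 2), 2), 7)) = Mul(4, Add(Add(2, Pow(V, 2)), 7)) = Mul(4, Add(9, Pow(V, 2))) = Add(36, Mul(4, Pow(V, 2))))
Mul(Function('P')(-4, Add(-2, Mul(-1, -4))), Add(Function('O')(v), -96)) = Mul(-11, Add(Add(36, Mul(4, Pow(9, 2))), -96)) = Mul(-11, Add(Add(36, Mul(4, 81)), -96)) = Mul(-11, Add(Add(36, 324), -96)) = Mul(-11, Add(360, -96)) = Mul(-11, 264) = -2904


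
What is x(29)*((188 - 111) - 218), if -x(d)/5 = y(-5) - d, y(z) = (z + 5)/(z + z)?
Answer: -20445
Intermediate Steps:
y(z) = (5 + z)/(2*z) (y(z) = (5 + z)/((2*z)) = (5 + z)*(1/(2*z)) = (5 + z)/(2*z))
x(d) = 5*d (x(d) = -5*((1/2)*(5 - 5)/(-5) - d) = -5*((1/2)*(-1/5)*0 - d) = -5*(0 - d) = -(-5)*d = 5*d)
x(29)*((188 - 111) - 218) = (5*29)*((188 - 111) - 218) = 145*(77 - 218) = 145*(-141) = -20445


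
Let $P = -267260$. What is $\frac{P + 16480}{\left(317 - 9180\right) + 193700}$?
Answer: $- \frac{250780}{184837} \approx -1.3568$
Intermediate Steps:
$\frac{P + 16480}{\left(317 - 9180\right) + 193700} = \frac{-267260 + 16480}{\left(317 - 9180\right) + 193700} = - \frac{250780}{\left(317 - 9180\right) + 193700} = - \frac{250780}{-8863 + 193700} = - \frac{250780}{184837}$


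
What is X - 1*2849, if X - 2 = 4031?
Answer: 1184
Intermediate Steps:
X = 4033 (X = 2 + 4031 = 4033)
X - 1*2849 = 4033 - 1*2849 = 4033 - 2849 = 1184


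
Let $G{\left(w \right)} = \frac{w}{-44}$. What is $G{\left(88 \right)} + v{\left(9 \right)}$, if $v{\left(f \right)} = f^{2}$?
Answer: $79$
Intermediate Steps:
$G{\left(w \right)} = - \frac{w}{44}$ ($G{\left(w \right)} = w \left(- \frac{1}{44}\right) = - \frac{w}{44}$)
$G{\left(88 \right)} + v{\left(9 \right)} = \left(- \frac{1}{44}\right) 88 + 9^{2} = -2 + 81 = 79$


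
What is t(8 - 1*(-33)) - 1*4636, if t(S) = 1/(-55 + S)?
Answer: -64905/14 ≈ -4636.1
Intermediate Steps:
t(8 - 1*(-33)) - 1*4636 = 1/(-55 + (8 - 1*(-33))) - 1*4636 = 1/(-55 + (8 + 33)) - 4636 = 1/(-55 + 41) - 4636 = 1/(-14) - 4636 = -1/14 - 4636 = -64905/14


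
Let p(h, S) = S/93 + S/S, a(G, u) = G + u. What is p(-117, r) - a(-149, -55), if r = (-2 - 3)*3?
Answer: 6350/31 ≈ 204.84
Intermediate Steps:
r = -15 (r = -5*3 = -15)
p(h, S) = 1 + S/93 (p(h, S) = S*(1/93) + 1 = S/93 + 1 = 1 + S/93)
p(-117, r) - a(-149, -55) = (1 + (1/93)*(-15)) - (-149 - 55) = (1 - 5/31) - 1*(-204) = 26/31 + 204 = 6350/31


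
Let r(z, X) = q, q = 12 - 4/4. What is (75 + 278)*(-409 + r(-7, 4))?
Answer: -140494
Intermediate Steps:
q = 11 (q = 12 - 4/4 = 12 - 1*1 = 12 - 1 = 11)
r(z, X) = 11
(75 + 278)*(-409 + r(-7, 4)) = (75 + 278)*(-409 + 11) = 353*(-398) = -140494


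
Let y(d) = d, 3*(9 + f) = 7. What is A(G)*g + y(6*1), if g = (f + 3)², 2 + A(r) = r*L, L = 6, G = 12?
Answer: 8524/9 ≈ 947.11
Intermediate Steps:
f = -20/3 (f = -9 + (⅓)*7 = -9 + 7/3 = -20/3 ≈ -6.6667)
A(r) = -2 + 6*r (A(r) = -2 + r*6 = -2 + 6*r)
g = 121/9 (g = (-20/3 + 3)² = (-11/3)² = 121/9 ≈ 13.444)
A(G)*g + y(6*1) = (-2 + 6*12)*(121/9) + 6*1 = (-2 + 72)*(121/9) + 6 = 70*(121/9) + 6 = 8470/9 + 6 = 8524/9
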